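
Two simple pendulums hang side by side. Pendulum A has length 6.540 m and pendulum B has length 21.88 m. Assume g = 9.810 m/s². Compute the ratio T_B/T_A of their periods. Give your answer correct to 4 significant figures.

T ∝ √L, so T_B/T_A = √(L_B/L_A) = √(21.88/6.540) = 1.829.

1.829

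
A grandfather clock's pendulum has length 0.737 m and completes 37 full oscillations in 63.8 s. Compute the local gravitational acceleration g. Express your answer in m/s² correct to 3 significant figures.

T = 63.8/37 = 1.724 s.
From T = 2π√(L/g), g = 4π²L/T² = 4π² × 0.737/1.724² = 9.79 m/s².

9.79 m/s²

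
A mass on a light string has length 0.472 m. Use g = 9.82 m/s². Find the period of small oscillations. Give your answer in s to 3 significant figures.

1.38 s

T = 2π√(L/g) = 2π√(0.472/9.82) = 2π × 0.2192 = 1.38 s.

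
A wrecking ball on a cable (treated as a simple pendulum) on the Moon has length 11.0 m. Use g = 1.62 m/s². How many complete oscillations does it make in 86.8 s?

T = 2π√(L/g) = 2π√(11.0/1.62) = 16.37 s.
Number of complete oscillations = ⌊86.8/16.37⌋ = ⌊5.302⌋ = 5.

5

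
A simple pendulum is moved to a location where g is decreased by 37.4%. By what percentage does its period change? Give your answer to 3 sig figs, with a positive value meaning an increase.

26.4%

T ∝ 1/√g, so T'/T = 1/√(0.6260) = 1.264.
Percentage change in T = (1.264 − 1) × 100% = 26.4%.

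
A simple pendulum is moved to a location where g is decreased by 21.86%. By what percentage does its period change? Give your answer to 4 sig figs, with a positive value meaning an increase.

13.13%

T ∝ 1/√g, so T'/T = 1/√(0.78140) = 1.1313.
Percentage change in T = (1.1313 − 1) × 100% = 13.13%.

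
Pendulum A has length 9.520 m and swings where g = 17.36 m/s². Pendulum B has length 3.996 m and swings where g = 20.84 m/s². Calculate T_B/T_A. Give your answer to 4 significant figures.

T = 2π√(L/g), so T_B/T_A = √((L_B/g_B)/(L_A/g_A)) = √((3.996/20.84)/(9.520/17.36)) = 0.5913.

0.5913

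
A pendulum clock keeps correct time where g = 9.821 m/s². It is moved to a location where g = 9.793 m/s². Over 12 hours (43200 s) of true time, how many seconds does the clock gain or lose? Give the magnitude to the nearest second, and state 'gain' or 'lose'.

lose 62 s

The clock's period scales as T ∝ 1/√g, so T'/T = √(9.821/9.793) = 1.00143.
In 43200 s of true time the clock registers 43200/1.00143 = 43138.4 s, so it loses 62 s.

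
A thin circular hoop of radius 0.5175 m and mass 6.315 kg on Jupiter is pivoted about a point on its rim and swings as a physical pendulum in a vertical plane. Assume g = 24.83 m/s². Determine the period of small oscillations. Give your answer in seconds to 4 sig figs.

I_cm = mr² = 1.6912 kg·m². The pivot is at distance d = 0.5175 m from the centre of mass.
By the parallel-axis theorem, I = I_cm + md² = 1.6912 + 1.6912 = 3.3824 kg·m².
T = 2π√(I/(mgd)) = 2π√(3.3824/(6.315 × 24.83 × 0.5175)) = 1.283 s.

1.283 s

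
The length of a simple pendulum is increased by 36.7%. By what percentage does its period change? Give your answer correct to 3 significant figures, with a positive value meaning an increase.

T ∝ √L, so T'/T = √(1.367) = 1.169.
Percentage change in T = (1.169 − 1) × 100% = 16.9%.

16.9%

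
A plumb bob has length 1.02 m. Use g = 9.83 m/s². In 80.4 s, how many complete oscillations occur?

39

T = 2π√(L/g) = 2π√(1.02/9.83) = 2.024 s.
Number of complete oscillations = ⌊80.4/2.024⌋ = ⌊39.72⌋ = 39.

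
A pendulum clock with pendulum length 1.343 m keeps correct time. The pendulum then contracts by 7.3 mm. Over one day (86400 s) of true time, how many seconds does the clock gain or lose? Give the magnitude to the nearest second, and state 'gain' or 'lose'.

T ∝ √L, so T'/T = √(1.33570/1.343) = 0.997279.
In 86400 s of true time the clock registers 86400/0.997279 = 86635.8 s, so it gains 236 s.

gain 236 s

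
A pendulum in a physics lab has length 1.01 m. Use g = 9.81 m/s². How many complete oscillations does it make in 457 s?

T = 2π√(L/g) = 2π√(1.01/9.81) = 2.016 s.
Number of complete oscillations = ⌊457/2.016⌋ = ⌊226.7⌋ = 226.

226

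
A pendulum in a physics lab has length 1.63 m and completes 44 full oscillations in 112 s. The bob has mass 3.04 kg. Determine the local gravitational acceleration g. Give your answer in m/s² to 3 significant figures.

9.93 m/s²

T = 112/44 = 2.545 s.
From T = 2π√(L/g), g = 4π²L/T² = 4π² × 1.63/2.545² = 9.93 m/s².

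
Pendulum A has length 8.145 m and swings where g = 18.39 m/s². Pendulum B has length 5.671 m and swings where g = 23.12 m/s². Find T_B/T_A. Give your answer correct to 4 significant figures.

0.7442

T = 2π√(L/g), so T_B/T_A = √((L_B/g_B)/(L_A/g_A)) = √((5.671/23.12)/(8.145/18.39)) = 0.7442.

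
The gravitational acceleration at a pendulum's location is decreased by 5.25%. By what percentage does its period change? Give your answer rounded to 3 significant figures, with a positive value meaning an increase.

T ∝ 1/√g, so T'/T = 1/√(0.9475) = 1.027.
Percentage change in T = (1.027 − 1) × 100% = 2.73%.

2.73%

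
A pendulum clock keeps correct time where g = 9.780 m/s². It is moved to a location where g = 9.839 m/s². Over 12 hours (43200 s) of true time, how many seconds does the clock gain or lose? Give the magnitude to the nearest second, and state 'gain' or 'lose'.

The clock's period scales as T ∝ 1/√g, so T'/T = √(9.780/9.839) = 0.996997.
In 43200 s of true time the clock registers 43200/0.996997 = 43330.1 s, so it gains 130 s.

gain 130 s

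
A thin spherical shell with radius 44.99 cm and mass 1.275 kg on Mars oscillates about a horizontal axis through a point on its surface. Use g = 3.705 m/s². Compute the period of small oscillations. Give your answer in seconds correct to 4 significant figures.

2.827 s

I_cm = (2/3)mr² = 0.17205 kg·m². The pivot is at distance d = 0.4499 m from the centre of mass.
By the parallel-axis theorem, I = I_cm + md² = 0.17205 + 0.25807 = 0.43012 kg·m².
T = 2π√(I/(mgd)) = 2π√(0.43012/(1.275 × 3.705 × 0.4499)) = 2.827 s.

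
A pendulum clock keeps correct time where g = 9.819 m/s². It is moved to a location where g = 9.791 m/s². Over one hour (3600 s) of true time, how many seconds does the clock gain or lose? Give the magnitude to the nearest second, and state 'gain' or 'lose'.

lose 5 s

The clock's period scales as T ∝ 1/√g, so T'/T = √(9.819/9.791) = 1.00143.
In 3600 s of true time the clock registers 3600/1.00143 = 3594.9 s, so it loses 5 s.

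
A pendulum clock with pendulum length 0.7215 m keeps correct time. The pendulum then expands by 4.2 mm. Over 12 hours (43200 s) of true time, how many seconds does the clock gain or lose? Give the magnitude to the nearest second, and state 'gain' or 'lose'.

lose 125 s

T ∝ √L, so T'/T = √(0.72570/0.7215) = 1.00291.
In 43200 s of true time the clock registers 43200/1.00291 = 43074.8 s, so it loses 125 s.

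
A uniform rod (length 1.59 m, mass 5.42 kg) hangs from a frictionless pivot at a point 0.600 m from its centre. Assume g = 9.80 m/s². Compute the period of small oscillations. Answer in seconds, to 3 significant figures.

1.96 s

For a physical pendulum T = 2π√(I/(mgd)), with d = 0.6000 m from pivot to centre of mass.
I_cm = mL²/12 = 5.42 × 1.59²/12 = 1.142 kg·m²; I = I_cm + md² = 1.142 + 5.42 × 0.6000² = 3.093 kg·m².
T = 2π√(3.093/(5.42 × 9.80 × 0.6000)) = 1.96 s.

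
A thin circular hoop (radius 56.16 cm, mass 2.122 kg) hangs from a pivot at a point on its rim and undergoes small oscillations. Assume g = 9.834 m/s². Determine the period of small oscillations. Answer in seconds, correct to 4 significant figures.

2.123 s

I_cm = mr² = 0.66927 kg·m². The pivot is at distance d = 0.5616 m from the centre of mass.
By the parallel-axis theorem, I = I_cm + md² = 0.66927 + 0.66927 = 1.3385 kg·m².
T = 2π√(I/(mgd)) = 2π√(1.3385/(2.122 × 9.834 × 0.5616)) = 2.123 s.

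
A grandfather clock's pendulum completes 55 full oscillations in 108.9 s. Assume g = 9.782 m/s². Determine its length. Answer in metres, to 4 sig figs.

0.9714 m

T = 108.9/55 = 1.9800 s.
From T = 2π√(L/g), L = gT²/(4π²) = 9.782 × 1.9800²/(4π²) = 0.9714 m.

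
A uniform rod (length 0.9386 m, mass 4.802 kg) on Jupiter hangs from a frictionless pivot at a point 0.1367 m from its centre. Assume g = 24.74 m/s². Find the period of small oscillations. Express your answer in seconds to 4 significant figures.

1.037 s

For a physical pendulum T = 2π√(I/(mgd)), with d = 0.13670 m from pivot to centre of mass.
I_cm = mL²/12 = 4.802 × 0.9386²/12 = 0.35253 kg·m²; I = I_cm + md² = 0.35253 + 4.802 × 0.13670² = 0.44227 kg·m².
T = 2π√(0.44227/(4.802 × 24.74 × 0.13670)) = 1.037 s.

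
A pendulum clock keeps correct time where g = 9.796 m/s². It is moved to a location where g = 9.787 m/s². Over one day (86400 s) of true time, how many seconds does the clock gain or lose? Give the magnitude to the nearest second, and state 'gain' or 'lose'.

The clock's period scales as T ∝ 1/√g, so T'/T = √(9.796/9.787) = 1.00046.
In 86400 s of true time the clock registers 86400/1.00046 = 86360.3 s, so it loses 40 s.

lose 40 s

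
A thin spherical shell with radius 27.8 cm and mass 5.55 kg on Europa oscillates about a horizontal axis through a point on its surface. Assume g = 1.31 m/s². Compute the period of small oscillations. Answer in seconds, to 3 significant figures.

I_cm = (2/3)mr² = 0.2860 kg·m². The pivot is at distance d = 0.278 m from the centre of mass.
By the parallel-axis theorem, I = I_cm + md² = 0.2860 + 0.4289 = 0.7149 kg·m².
T = 2π√(I/(mgd)) = 2π√(0.7149/(5.55 × 1.31 × 0.278)) = 3.74 s.

3.74 s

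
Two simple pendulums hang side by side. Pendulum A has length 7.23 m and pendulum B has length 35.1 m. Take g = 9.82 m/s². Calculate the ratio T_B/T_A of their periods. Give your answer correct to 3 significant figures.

T ∝ √L, so T_B/T_A = √(L_B/L_A) = √(35.1/7.23) = 2.20.

2.20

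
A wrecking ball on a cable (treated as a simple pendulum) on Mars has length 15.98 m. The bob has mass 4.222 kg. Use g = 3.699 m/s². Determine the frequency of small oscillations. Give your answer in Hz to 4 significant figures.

T = 2π√(L/g) = 2π√(15.98/3.699) = 13.059 s, so f = 1/T = 0.07657 Hz.

0.07657 Hz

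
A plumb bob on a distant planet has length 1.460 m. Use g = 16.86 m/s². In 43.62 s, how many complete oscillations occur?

23

T = 2π√(L/g) = 2π√(1.460/16.86) = 1.8490 s.
Number of complete oscillations = ⌊43.62/1.8490⌋ = ⌊23.592⌋ = 23.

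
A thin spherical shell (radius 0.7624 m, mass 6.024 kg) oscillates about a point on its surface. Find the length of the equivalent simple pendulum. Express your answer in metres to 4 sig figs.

The equivalent simple-pendulum length is L_eq = I/(md), where I is about the pivot and d = 0.76240 m.
I_cm = (2/3)mR² = 2.3343 kg·m², so I = I_cm + md² = 2.3343 + 3.5015 = 5.8358 kg·m².
L_eq = 5.8358/(6.024 × 0.76240) = 1.271 m.

1.271 m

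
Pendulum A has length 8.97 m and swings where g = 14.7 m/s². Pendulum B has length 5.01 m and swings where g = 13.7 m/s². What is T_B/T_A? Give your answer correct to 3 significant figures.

T = 2π√(L/g), so T_B/T_A = √((L_B/g_B)/(L_A/g_A)) = √((5.01/13.7)/(8.97/14.7)) = 0.774.

0.774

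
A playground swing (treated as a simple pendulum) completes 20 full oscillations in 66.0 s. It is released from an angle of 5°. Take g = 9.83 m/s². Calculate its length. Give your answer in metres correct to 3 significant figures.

T = 66.0/20 = 3.300 s.
From T = 2π√(L/g), L = gT²/(4π²) = 9.83 × 3.300²/(4π²) = 2.71 m.

2.71 m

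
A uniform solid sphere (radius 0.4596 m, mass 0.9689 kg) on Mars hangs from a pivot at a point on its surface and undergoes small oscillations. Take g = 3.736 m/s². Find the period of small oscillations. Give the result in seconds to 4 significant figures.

2.608 s

I_cm = (2/5)mr² = 0.081865 kg·m². The pivot is at distance d = 0.4596 m from the centre of mass.
By the parallel-axis theorem, I = I_cm + md² = 0.081865 + 0.20466 = 0.28653 kg·m².
T = 2π√(I/(mgd)) = 2π√(0.28653/(0.9689 × 3.736 × 0.4596)) = 2.608 s.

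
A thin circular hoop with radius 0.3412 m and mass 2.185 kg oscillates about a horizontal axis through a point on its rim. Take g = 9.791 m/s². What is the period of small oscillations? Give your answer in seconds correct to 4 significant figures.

I_cm = mr² = 0.25437 kg·m². The pivot is at distance d = 0.3412 m from the centre of mass.
By the parallel-axis theorem, I = I_cm + md² = 0.25437 + 0.25437 = 0.50874 kg·m².
T = 2π√(I/(mgd)) = 2π√(0.50874/(2.185 × 9.791 × 0.3412)) = 1.659 s.

1.659 s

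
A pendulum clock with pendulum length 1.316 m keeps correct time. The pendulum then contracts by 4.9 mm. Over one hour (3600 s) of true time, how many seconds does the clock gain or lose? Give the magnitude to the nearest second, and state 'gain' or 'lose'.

gain 7 s

T ∝ √L, so T'/T = √(1.31110/1.316) = 0.998137.
In 3600 s of true time the clock registers 3600/0.998137 = 3606.7 s, so it gains 7 s.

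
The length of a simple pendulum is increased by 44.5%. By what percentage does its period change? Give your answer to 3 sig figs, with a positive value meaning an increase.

T ∝ √L, so T'/T = √(1.445) = 1.202.
Percentage change in T = (1.202 − 1) × 100% = 20.2%.

20.2%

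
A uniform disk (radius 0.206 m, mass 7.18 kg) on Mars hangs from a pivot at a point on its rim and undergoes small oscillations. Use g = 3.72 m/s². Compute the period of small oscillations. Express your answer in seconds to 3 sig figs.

1.81 s

I_cm = ½mr² = 0.1523 kg·m². The pivot is at distance d = 0.206 m from the centre of mass.
By the parallel-axis theorem, I = I_cm + md² = 0.1523 + 0.3047 = 0.4570 kg·m².
T = 2π√(I/(mgd)) = 2π√(0.4570/(7.18 × 3.72 × 0.206)) = 1.81 s.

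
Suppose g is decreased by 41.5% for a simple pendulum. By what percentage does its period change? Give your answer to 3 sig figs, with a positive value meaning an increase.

T ∝ 1/√g, so T'/T = 1/√(0.5850) = 1.307.
Percentage change in T = (1.307 − 1) × 100% = 30.7%.

30.7%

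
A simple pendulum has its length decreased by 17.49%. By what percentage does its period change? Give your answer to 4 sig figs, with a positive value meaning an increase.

-9.165%

T ∝ √L, so T'/T = √(0.82510) = 0.90835.
Percentage change in T = (0.90835 − 1) × 100% = -9.165%.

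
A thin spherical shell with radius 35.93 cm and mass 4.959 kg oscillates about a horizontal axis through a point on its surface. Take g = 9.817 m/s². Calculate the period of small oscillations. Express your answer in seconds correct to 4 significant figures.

1.552 s

I_cm = (2/3)mr² = 0.42679 kg·m². The pivot is at distance d = 0.3593 m from the centre of mass.
By the parallel-axis theorem, I = I_cm + md² = 0.42679 + 0.64019 = 1.0670 kg·m².
T = 2π√(I/(mgd)) = 2π√(1.0670/(4.959 × 9.817 × 0.3593)) = 1.552 s.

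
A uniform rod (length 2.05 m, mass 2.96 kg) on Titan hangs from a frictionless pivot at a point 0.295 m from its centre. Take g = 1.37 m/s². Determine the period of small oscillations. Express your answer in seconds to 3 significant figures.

For a physical pendulum T = 2π√(I/(mgd)), with d = 0.2950 m from pivot to centre of mass.
I_cm = mL²/12 = 2.96 × 2.05²/12 = 1.037 kg·m²; I = I_cm + md² = 1.037 + 2.96 × 0.2950² = 1.294 kg·m².
T = 2π√(1.294/(2.96 × 1.37 × 0.2950)) = 6.54 s.

6.54 s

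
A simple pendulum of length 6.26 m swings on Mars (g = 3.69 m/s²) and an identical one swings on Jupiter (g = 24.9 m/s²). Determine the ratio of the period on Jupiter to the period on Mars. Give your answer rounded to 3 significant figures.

0.385

T ∝ 1/√g, so T₂/T₁ = √(g₁/g₂) = √(3.69/24.9) = 0.385.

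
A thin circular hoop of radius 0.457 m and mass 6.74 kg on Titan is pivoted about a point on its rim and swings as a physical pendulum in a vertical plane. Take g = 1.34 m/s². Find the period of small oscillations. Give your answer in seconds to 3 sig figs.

I_cm = mr² = 1.408 kg·m². The pivot is at distance d = 0.457 m from the centre of mass.
By the parallel-axis theorem, I = I_cm + md² = 1.408 + 1.408 = 2.815 kg·m².
T = 2π√(I/(mgd)) = 2π√(2.815/(6.74 × 1.34 × 0.457)) = 5.19 s.

5.19 s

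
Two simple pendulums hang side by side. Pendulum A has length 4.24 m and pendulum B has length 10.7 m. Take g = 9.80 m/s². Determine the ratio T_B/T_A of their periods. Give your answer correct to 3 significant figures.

1.59

T ∝ √L, so T_B/T_A = √(L_B/L_A) = √(10.7/4.24) = 1.59.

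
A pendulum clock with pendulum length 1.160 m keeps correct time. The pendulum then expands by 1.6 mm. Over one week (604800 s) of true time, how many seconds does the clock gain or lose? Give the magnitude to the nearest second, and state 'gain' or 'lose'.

T ∝ √L, so T'/T = √(1.16160/1.160) = 1.00069.
In 604800 s of true time the clock registers 604800/1.00069 = 604383.3 s, so it loses 417 s.

lose 417 s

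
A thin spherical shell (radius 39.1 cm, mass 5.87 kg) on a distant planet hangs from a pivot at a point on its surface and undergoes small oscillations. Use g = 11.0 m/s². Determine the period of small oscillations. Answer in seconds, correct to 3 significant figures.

1.53 s

I_cm = (2/3)mr² = 0.5983 kg·m². The pivot is at distance d = 0.391 m from the centre of mass.
By the parallel-axis theorem, I = I_cm + md² = 0.5983 + 0.8974 = 1.496 kg·m².
T = 2π√(I/(mgd)) = 2π√(1.496/(5.87 × 11.0 × 0.391)) = 1.53 s.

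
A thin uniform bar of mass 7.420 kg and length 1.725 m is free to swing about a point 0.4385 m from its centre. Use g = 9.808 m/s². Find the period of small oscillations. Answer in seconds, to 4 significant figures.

For a physical pendulum T = 2π√(I/(mgd)), with d = 0.43850 m from pivot to centre of mass.
I_cm = mL²/12 = 7.420 × 1.725²/12 = 1.8399 kg·m²; I = I_cm + md² = 1.8399 + 7.420 × 0.43850² = 3.2667 kg·m².
T = 2π√(3.2667/(7.420 × 9.808 × 0.43850)) = 2.010 s.

2.010 s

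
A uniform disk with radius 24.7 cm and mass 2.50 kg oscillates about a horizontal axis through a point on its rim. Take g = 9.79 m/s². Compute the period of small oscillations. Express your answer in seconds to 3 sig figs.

1.22 s

I_cm = ½mr² = 0.07626 kg·m². The pivot is at distance d = 0.247 m from the centre of mass.
By the parallel-axis theorem, I = I_cm + md² = 0.07626 + 0.1525 = 0.2288 kg·m².
T = 2π√(I/(mgd)) = 2π√(0.2288/(2.50 × 9.79 × 0.247)) = 1.22 s.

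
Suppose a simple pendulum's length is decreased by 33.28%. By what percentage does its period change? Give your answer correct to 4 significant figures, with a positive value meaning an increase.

-18.32%

T ∝ √L, so T'/T = √(0.66720) = 0.81682.
Percentage change in T = (0.81682 − 1) × 100% = -18.32%.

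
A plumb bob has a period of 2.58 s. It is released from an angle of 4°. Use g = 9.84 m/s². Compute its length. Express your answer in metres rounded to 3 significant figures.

1.66 m

From T = 2π√(L/g), L = gT²/(4π²) = 9.84 × 2.580²/(4π²) = 1.66 m.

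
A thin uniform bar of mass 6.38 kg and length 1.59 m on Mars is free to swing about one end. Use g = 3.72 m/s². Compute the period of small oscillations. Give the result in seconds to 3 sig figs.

For a physical pendulum T = 2π√(I/(mgd)), with d = 0.7950 m from pivot to centre of mass.
I_cm = mL²/12 = 6.38 × 1.59²/12 = 1.344 kg·m²; I = I_cm + md² = 1.344 + 6.38 × 0.7950² = 5.376 kg·m².
T = 2π√(5.376/(6.38 × 3.72 × 0.7950)) = 3.35 s.

3.35 s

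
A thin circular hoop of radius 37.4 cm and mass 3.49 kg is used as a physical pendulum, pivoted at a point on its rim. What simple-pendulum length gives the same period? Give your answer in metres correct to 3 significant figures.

The equivalent simple-pendulum length is L_eq = I/(md), where I is about the pivot and d = 0.3740 m.
I_cm = mR² = 0.4882 kg·m², so I = I_cm + md² = 0.4882 + 0.4882 = 0.9763 kg·m².
L_eq = 0.9763/(3.49 × 0.3740) = 0.748 m.

0.748 m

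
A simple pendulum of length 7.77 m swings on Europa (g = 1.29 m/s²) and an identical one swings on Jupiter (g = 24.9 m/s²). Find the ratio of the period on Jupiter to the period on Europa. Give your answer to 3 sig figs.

T ∝ 1/√g, so T₂/T₁ = √(g₁/g₂) = √(1.29/24.9) = 0.228.

0.228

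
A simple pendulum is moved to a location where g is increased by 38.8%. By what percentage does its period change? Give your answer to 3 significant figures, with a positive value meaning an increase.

T ∝ 1/√g, so T'/T = 1/√(1.388) = 0.8488.
Percentage change in T = (0.8488 − 1) × 100% = -15.1%.

-15.1%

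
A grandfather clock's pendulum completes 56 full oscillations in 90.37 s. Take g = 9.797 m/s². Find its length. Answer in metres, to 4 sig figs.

T = 90.37/56 = 1.6138 s.
From T = 2π√(L/g), L = gT²/(4π²) = 9.797 × 1.6138²/(4π²) = 0.6463 m.

0.6463 m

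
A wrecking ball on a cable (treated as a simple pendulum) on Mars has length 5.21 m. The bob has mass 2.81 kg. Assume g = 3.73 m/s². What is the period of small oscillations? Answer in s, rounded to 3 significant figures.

T = 2π√(L/g) = 2π√(5.21/3.73) = 2π × 1.182 = 7.43 s.

7.43 s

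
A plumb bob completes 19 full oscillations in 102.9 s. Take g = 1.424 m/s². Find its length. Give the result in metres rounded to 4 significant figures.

T = 102.9/19 = 5.4158 s.
From T = 2π√(L/g), L = gT²/(4π²) = 1.424 × 5.4158²/(4π²) = 1.058 m.

1.058 m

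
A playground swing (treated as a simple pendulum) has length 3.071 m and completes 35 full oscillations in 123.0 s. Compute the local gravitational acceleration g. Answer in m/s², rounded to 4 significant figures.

T = 123.0/35 = 3.5143 s.
From T = 2π√(L/g), g = 4π²L/T² = 4π² × 3.071/3.5143² = 9.817 m/s².

9.817 m/s²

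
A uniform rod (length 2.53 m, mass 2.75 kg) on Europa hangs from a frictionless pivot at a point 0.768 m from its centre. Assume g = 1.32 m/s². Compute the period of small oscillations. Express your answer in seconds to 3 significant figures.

For a physical pendulum T = 2π√(I/(mgd)), with d = 0.7680 m from pivot to centre of mass.
I_cm = mL²/12 = 2.75 × 2.53²/12 = 1.467 kg·m²; I = I_cm + md² = 1.467 + 2.75 × 0.7680² = 3.089 kg·m².
T = 2π√(3.089/(2.75 × 1.32 × 0.7680)) = 6.61 s.

6.61 s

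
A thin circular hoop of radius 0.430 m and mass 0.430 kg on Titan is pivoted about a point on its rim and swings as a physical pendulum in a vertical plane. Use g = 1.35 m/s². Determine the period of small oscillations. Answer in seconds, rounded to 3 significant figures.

5.01 s

I_cm = mr² = 0.07951 kg·m². The pivot is at distance d = 0.430 m from the centre of mass.
By the parallel-axis theorem, I = I_cm + md² = 0.07951 + 0.07951 = 0.1590 kg·m².
T = 2π√(I/(mgd)) = 2π√(0.1590/(0.430 × 1.35 × 0.430)) = 5.01 s.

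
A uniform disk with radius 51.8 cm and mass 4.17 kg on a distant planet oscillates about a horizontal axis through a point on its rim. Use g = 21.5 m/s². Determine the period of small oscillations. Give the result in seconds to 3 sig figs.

1.19 s

I_cm = ½mr² = 0.5595 kg·m². The pivot is at distance d = 0.518 m from the centre of mass.
By the parallel-axis theorem, I = I_cm + md² = 0.5595 + 1.119 = 1.678 kg·m².
T = 2π√(I/(mgd)) = 2π√(1.678/(4.17 × 21.5 × 0.518)) = 1.19 s.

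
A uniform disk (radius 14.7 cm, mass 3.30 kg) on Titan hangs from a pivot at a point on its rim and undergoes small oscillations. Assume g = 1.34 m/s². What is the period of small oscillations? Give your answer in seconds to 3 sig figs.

I_cm = ½mr² = 0.03565 kg·m². The pivot is at distance d = 0.147 m from the centre of mass.
By the parallel-axis theorem, I = I_cm + md² = 0.03565 + 0.07131 = 0.1070 kg·m².
T = 2π√(I/(mgd)) = 2π√(0.1070/(3.30 × 1.34 × 0.147)) = 2.55 s.

2.55 s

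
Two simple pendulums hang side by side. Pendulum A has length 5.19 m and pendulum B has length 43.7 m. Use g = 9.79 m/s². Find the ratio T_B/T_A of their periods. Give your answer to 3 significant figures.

2.90

T ∝ √L, so T_B/T_A = √(L_B/L_A) = √(43.7/5.19) = 2.90.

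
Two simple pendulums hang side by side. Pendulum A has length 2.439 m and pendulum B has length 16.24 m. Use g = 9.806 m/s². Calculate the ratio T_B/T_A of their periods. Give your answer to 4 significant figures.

2.580

T ∝ √L, so T_B/T_A = √(L_B/L_A) = √(16.24/2.439) = 2.580.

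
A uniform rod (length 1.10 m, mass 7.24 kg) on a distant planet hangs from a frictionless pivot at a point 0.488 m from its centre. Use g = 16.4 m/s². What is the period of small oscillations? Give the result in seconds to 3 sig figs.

1.29 s

For a physical pendulum T = 2π√(I/(mgd)), with d = 0.4880 m from pivot to centre of mass.
I_cm = mL²/12 = 7.24 × 1.10²/12 = 0.7300 kg·m²; I = I_cm + md² = 0.7300 + 7.24 × 0.4880² = 2.454 kg·m².
T = 2π√(2.454/(7.24 × 16.4 × 0.4880)) = 1.29 s.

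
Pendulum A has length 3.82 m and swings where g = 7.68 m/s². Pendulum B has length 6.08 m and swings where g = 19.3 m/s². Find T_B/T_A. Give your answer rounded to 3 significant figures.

0.796

T = 2π√(L/g), so T_B/T_A = √((L_B/g_B)/(L_A/g_A)) = √((6.08/19.3)/(3.82/7.68)) = 0.796.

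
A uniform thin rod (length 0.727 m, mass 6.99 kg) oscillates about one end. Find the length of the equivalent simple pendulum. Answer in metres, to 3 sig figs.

The equivalent simple-pendulum length is L_eq = I/(md), where I is about the pivot and d = 0.3635 m.
I_cm = (1/12)mL² = 0.3079 kg·m², so I = I_cm + md² = 0.3079 + 0.9236 = 1.231 kg·m².
L_eq = 1.231/(6.99 × 0.3635) = 0.485 m.

0.485 m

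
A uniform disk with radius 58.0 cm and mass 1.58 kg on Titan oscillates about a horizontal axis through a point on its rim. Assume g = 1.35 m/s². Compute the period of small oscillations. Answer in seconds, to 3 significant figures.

I_cm = ½mr² = 0.2658 kg·m². The pivot is at distance d = 0.580 m from the centre of mass.
By the parallel-axis theorem, I = I_cm + md² = 0.2658 + 0.5315 = 0.7973 kg·m².
T = 2π√(I/(mgd)) = 2π√(0.7973/(1.58 × 1.35 × 0.580)) = 5.04 s.

5.04 s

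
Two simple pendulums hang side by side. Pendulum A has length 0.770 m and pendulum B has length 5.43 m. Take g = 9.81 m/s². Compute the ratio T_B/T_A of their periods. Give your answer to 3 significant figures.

2.66

T ∝ √L, so T_B/T_A = √(L_B/L_A) = √(5.43/0.770) = 2.66.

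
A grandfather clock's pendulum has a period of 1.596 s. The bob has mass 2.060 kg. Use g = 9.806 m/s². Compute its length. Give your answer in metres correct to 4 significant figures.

0.6327 m

From T = 2π√(L/g), L = gT²/(4π²) = 9.806 × 1.5960²/(4π²) = 0.6327 m.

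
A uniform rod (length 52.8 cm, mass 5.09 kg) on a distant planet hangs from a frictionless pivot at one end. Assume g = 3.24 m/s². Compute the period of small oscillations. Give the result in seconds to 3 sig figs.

2.07 s

For a physical pendulum T = 2π√(I/(mgd)), with d = 0.2640 m from pivot to centre of mass.
I_cm = mL²/12 = 5.09 × 0.528²/12 = 0.1183 kg·m²; I = I_cm + md² = 0.1183 + 5.09 × 0.2640² = 0.4730 kg·m².
T = 2π√(0.4730/(5.09 × 3.24 × 0.2640)) = 2.07 s.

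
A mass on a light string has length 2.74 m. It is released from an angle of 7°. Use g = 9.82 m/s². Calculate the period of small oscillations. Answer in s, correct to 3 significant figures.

T = 2π√(L/g) = 2π√(2.74/9.82) = 2π × 0.5282 = 3.32 s.

3.32 s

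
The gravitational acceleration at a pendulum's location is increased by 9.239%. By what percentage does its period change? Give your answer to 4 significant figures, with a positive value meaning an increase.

-4.322%

T ∝ 1/√g, so T'/T = 1/√(1.0924) = 0.95678.
Percentage change in T = (0.95678 − 1) × 100% = -4.322%.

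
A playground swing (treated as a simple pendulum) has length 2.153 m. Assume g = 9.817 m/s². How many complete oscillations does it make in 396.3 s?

134

T = 2π√(L/g) = 2π√(2.153/9.817) = 2.9425 s.
Number of complete oscillations = ⌊396.3/2.9425⌋ = ⌊134.68⌋ = 134.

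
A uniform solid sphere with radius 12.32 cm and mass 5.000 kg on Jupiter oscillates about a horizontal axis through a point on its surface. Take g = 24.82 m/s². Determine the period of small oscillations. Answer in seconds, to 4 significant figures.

I_cm = (2/5)mr² = 0.030356 kg·m². The pivot is at distance d = 0.1232 m from the centre of mass.
By the parallel-axis theorem, I = I_cm + md² = 0.030356 + 0.075891 = 0.10625 kg·m².
T = 2π√(I/(mgd)) = 2π√(0.10625/(5.000 × 24.82 × 0.1232)) = 0.5238 s.

0.5238 s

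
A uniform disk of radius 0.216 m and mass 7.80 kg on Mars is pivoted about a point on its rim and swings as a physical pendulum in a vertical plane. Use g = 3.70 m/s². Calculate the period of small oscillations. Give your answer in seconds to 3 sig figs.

1.86 s

I_cm = ½mr² = 0.1820 kg·m². The pivot is at distance d = 0.216 m from the centre of mass.
By the parallel-axis theorem, I = I_cm + md² = 0.1820 + 0.3639 = 0.5459 kg·m².
T = 2π√(I/(mgd)) = 2π√(0.5459/(7.80 × 3.70 × 0.216)) = 1.86 s.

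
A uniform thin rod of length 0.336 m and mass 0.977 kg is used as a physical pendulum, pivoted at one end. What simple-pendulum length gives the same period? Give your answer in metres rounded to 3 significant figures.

The equivalent simple-pendulum length is L_eq = I/(md), where I is about the pivot and d = 0.1680 m.
I_cm = (1/12)mL² = 0.009192 kg·m², so I = I_cm + md² = 0.009192 + 0.02757 = 0.03677 kg·m².
L_eq = 0.03677/(0.977 × 0.1680) = 0.224 m.

0.224 m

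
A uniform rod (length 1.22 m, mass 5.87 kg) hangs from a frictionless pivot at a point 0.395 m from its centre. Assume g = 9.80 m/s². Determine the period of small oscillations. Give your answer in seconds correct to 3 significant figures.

1.69 s

For a physical pendulum T = 2π√(I/(mgd)), with d = 0.3950 m from pivot to centre of mass.
I_cm = mL²/12 = 5.87 × 1.22²/12 = 0.7281 kg·m²; I = I_cm + md² = 0.7281 + 5.87 × 0.3950² = 1.644 kg·m².
T = 2π√(1.644/(5.87 × 9.80 × 0.3950)) = 1.69 s.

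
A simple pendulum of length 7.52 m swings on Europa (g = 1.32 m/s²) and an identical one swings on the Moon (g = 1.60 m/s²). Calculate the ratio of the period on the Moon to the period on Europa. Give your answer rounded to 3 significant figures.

T ∝ 1/√g, so T₂/T₁ = √(g₁/g₂) = √(1.32/1.60) = 0.908.

0.908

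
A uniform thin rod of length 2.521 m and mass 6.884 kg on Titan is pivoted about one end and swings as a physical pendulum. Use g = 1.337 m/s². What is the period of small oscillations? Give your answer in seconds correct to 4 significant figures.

For a physical pendulum T = 2π√(I/(mgd)), with d = 1.2605 m from pivot to centre of mass.
I_cm = mL²/12 = 6.884 × 2.521²/12 = 3.6459 kg·m²; I = I_cm + md² = 3.6459 + 6.884 × 1.2605² = 14.584 kg·m².
T = 2π√(14.584/(6.884 × 1.337 × 1.2605)) = 7.045 s.

7.045 s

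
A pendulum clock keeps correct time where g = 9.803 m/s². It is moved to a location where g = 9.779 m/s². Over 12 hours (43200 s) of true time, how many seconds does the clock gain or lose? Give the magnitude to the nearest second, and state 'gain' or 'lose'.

The clock's period scales as T ∝ 1/√g, so T'/T = √(9.803/9.779) = 1.00123.
In 43200 s of true time the clock registers 43200/1.00123 = 43147.1 s, so it loses 53 s.

lose 53 s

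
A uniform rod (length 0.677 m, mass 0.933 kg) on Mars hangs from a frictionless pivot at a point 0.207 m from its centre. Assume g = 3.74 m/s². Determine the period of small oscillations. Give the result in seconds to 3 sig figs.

For a physical pendulum T = 2π√(I/(mgd)), with d = 0.2070 m from pivot to centre of mass.
I_cm = mL²/12 = 0.933 × 0.677²/12 = 0.03564 kg·m²; I = I_cm + md² = 0.03564 + 0.933 × 0.2070² = 0.07561 kg·m².
T = 2π√(0.07561/(0.933 × 3.74 × 0.2070)) = 2.03 s.

2.03 s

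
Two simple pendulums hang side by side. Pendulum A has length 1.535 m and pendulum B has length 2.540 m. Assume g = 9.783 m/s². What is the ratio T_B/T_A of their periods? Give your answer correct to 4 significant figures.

1.286

T ∝ √L, so T_B/T_A = √(L_B/L_A) = √(2.540/1.535) = 1.286.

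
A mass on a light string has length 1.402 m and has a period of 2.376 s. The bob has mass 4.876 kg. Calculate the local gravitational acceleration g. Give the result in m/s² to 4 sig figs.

9.804 m/s²

From T = 2π√(L/g), g = 4π²L/T² = 4π² × 1.402/2.3760² = 9.804 m/s².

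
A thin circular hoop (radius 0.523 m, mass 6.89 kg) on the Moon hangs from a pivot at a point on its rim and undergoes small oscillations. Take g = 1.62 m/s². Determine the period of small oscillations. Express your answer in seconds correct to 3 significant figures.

I_cm = mr² = 1.885 kg·m². The pivot is at distance d = 0.523 m from the centre of mass.
By the parallel-axis theorem, I = I_cm + md² = 1.885 + 1.885 = 3.769 kg·m².
T = 2π√(I/(mgd)) = 2π√(3.769/(6.89 × 1.62 × 0.523)) = 5.05 s.

5.05 s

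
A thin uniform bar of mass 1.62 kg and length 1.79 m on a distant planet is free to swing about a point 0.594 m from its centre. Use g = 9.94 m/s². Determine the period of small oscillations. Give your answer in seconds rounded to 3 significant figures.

For a physical pendulum T = 2π√(I/(mgd)), with d = 0.5940 m from pivot to centre of mass.
I_cm = mL²/12 = 1.62 × 1.79²/12 = 0.4326 kg·m²; I = I_cm + md² = 0.4326 + 1.62 × 0.5940² = 1.004 kg·m².
T = 2π√(1.004/(1.62 × 9.94 × 0.5940)) = 2.04 s.

2.04 s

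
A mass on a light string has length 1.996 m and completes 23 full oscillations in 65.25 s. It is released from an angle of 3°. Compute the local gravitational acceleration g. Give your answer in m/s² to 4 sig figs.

9.791 m/s²

T = 65.25/23 = 2.8370 s.
From T = 2π√(L/g), g = 4π²L/T² = 4π² × 1.996/2.8370² = 9.791 m/s².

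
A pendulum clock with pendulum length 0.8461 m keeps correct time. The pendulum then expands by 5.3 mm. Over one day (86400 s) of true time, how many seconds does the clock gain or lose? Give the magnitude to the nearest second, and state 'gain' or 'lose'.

lose 269 s

T ∝ √L, so T'/T = √(0.85140/0.8461) = 1.00313.
In 86400 s of true time the clock registers 86400/1.00313 = 86130.7 s, so it loses 269 s.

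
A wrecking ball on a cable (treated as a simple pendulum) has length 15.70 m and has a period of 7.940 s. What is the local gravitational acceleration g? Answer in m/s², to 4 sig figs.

From T = 2π√(L/g), g = 4π²L/T² = 4π² × 15.70/7.9400² = 9.831 m/s².

9.831 m/s²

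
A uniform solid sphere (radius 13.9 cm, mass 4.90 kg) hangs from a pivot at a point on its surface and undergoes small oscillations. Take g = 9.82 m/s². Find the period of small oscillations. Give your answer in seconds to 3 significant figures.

0.884 s

I_cm = (2/5)mr² = 0.03787 kg·m². The pivot is at distance d = 0.139 m from the centre of mass.
By the parallel-axis theorem, I = I_cm + md² = 0.03787 + 0.09467 = 0.1325 kg·m².
T = 2π√(I/(mgd)) = 2π√(0.1325/(4.90 × 9.82 × 0.139)) = 0.884 s.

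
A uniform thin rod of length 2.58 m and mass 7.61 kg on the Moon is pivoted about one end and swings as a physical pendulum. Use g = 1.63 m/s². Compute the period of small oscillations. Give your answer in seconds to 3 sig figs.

6.45 s

For a physical pendulum T = 2π√(I/(mgd)), with d = 1.290 m from pivot to centre of mass.
I_cm = mL²/12 = 7.61 × 2.58²/12 = 4.221 kg·m²; I = I_cm + md² = 4.221 + 7.61 × 1.290² = 16.89 kg·m².
T = 2π√(16.89/(7.61 × 1.63 × 1.290)) = 6.45 s.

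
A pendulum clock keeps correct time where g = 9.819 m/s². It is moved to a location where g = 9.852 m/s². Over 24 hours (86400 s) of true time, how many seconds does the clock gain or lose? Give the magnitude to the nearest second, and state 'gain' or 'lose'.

The clock's period scales as T ∝ 1/√g, so T'/T = √(9.819/9.852) = 0.998324.
In 86400 s of true time the clock registers 86400/0.998324 = 86545.1 s, so it gains 145 s.

gain 145 s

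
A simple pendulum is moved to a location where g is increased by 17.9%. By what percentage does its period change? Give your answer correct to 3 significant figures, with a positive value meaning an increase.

-7.90%

T ∝ 1/√g, so T'/T = 1/√(1.179) = 0.9210.
Percentage change in T = (0.9210 − 1) × 100% = -7.90%.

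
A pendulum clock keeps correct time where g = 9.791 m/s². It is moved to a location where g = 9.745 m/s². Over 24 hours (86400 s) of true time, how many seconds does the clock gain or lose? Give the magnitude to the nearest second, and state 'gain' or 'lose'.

The clock's period scales as T ∝ 1/√g, so T'/T = √(9.791/9.745) = 1.00236.
In 86400 s of true time the clock registers 86400/1.00236 = 86196.8 s, so it loses 203 s.

lose 203 s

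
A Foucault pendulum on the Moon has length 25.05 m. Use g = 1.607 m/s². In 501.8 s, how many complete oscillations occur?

T = 2π√(L/g) = 2π√(25.05/1.607) = 24.807 s.
Number of complete oscillations = ⌊501.8/24.807⌋ = ⌊20.228⌋ = 20.

20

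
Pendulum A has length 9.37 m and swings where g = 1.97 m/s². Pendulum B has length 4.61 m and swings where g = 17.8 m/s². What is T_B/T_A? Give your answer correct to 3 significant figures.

0.233

T = 2π√(L/g), so T_B/T_A = √((L_B/g_B)/(L_A/g_A)) = √((4.61/17.8)/(9.37/1.97)) = 0.233.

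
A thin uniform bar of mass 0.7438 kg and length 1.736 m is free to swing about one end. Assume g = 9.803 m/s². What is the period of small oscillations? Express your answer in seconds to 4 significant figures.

For a physical pendulum T = 2π√(I/(mgd)), with d = 0.86800 m from pivot to centre of mass.
I_cm = mL²/12 = 0.7438 × 1.736²/12 = 0.18680 kg·m²; I = I_cm + md² = 0.18680 + 0.7438 × 0.86800² = 0.74720 kg·m².
T = 2π√(0.74720/(0.7438 × 9.803 × 0.86800)) = 2.159 s.

2.159 s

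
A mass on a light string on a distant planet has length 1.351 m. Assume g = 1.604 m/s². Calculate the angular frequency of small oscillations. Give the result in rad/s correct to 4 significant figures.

1.090 rad/s

ω = √(g/L) = √(1.604/1.351) = 1.090 rad/s.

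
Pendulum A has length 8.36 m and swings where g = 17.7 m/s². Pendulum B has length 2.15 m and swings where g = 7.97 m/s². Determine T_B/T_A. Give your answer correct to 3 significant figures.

T = 2π√(L/g), so T_B/T_A = √((L_B/g_B)/(L_A/g_A)) = √((2.15/7.97)/(8.36/17.7)) = 0.756.

0.756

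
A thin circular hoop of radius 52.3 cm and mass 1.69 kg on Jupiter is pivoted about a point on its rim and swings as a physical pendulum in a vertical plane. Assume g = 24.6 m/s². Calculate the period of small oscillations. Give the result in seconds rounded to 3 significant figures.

I_cm = mr² = 0.4623 kg·m². The pivot is at distance d = 0.523 m from the centre of mass.
By the parallel-axis theorem, I = I_cm + md² = 0.4623 + 0.4623 = 0.9245 kg·m².
T = 2π√(I/(mgd)) = 2π√(0.9245/(1.69 × 24.6 × 0.523)) = 1.30 s.

1.30 s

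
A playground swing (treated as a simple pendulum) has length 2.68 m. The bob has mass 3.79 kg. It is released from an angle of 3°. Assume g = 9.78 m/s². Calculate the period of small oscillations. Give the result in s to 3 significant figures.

3.29 s

T = 2π√(L/g) = 2π√(2.68/9.78) = 2π × 0.5235 = 3.29 s.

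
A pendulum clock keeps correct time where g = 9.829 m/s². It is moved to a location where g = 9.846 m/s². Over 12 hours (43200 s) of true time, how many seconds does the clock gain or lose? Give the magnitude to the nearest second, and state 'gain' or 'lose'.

The clock's period scales as T ∝ 1/√g, so T'/T = √(9.829/9.846) = 0.999136.
In 43200 s of true time the clock registers 43200/0.999136 = 43237.3 s, so it gains 37 s.

gain 37 s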